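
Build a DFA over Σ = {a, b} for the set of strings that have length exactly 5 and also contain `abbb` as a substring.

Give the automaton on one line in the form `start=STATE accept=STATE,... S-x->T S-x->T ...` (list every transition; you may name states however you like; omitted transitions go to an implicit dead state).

start=q0 accept=q10 q0-a->q1 q0-b->q2 q1-a->q3 q1-b->q4 q2-a->q3 q2-b->q5 q3-a->q5 q3-b->q6 q4-a->q5 q4-b->q7 q5-a->q5 q5-b->q5 q6-a->q5 q6-b->q8 q7-a->q5 q7-b->q9 q8-a->q5 q8-b->q10 q9-a->q10 q9-b->q10 q10-a->q5 q10-b->q5

Build one automaton per condition and run them in lockstep. One (7 states) tracks the input length, saturating at 6; the other (5 states) tracks whether and how much of `abbb` has been seen. Each combined state is a pair, one component from each; accept when both components accept. After merging equivalent states the machine shrinks.
          a    b  
>  q0     q1   q2 
   q1     q3   q4 
   q2     q3   q5 
   q3     q5   q6 
   q4     q5   q7 
   q5     q5   q5 
   q6     q5   q8 
   q7     q5   q9 
   q8     q5  q10 
   q9    q10  q10 
 * q10    q5   q5 
(> = start, * = accepting)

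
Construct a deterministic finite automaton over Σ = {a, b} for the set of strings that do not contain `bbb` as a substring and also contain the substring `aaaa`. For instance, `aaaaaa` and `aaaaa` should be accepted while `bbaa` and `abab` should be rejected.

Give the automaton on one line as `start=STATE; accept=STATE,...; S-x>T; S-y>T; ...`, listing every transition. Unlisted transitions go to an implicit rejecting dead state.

start=q0; accept=q7,q8,q9; q0-a>q1; q0-b>q2; q1-a>q3; q1-b>q2; q2-a>q1; q2-b>q4; q3-a>q5; q3-b>q2; q4-a>q1; q4-b>q6; q5-a>q7; q5-b>q2; q6-a>q6; q6-b>q6; q7-a>q7; q7-b>q8; q8-a>q7; q8-b>q9; q9-a>q7; q9-b>q6

Run two small machines in parallel and take their product. One (4 states) tracks partial matches of the forbidden pattern `bbb`; the other (5 states) tracks whether and how much of `aaaa` has been seen. Each combined state is a pair, one component from each; accept when both components accept. Minimizing collapses redundant product states.
        a   b  
>  q0   q1  q2 
   q1   q3  q2 
   q2   q1  q4 
   q3   q5  q2 
   q4   q1  q6 
   q5   q7  q2 
   q6   q6  q6 
 * q7   q7  q8 
 * q8   q7  q9 
 * q9   q7  q6 
(> = start, * = accepting)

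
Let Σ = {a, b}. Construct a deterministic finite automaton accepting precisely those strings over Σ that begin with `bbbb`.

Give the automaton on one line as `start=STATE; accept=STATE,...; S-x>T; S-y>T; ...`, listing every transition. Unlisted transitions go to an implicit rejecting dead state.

Walk along `bbbb` while the input agrees: from q0 take `b` to q1, and so on. Any deviation drops to the rejecting sink q5. Once q4 is reached the prefix is confirmed and every continuation is accepted.
A 6-state machine:
        a   b  
>  q0   q5  q1 
   q1   q5  q2 
   q2   q5  q3 
   q3   q5  q4 
 * q4   q4  q4 
   q5   q5  q5 
(> = start, * = accepting)

start=q0; accept=q4; q0-a>q5; q0-b>q1; q1-a>q5; q1-b>q2; q2-a>q5; q2-b>q3; q3-a>q5; q3-b>q4; q4-a>q4; q4-b>q4; q5-a>q5; q5-b>q5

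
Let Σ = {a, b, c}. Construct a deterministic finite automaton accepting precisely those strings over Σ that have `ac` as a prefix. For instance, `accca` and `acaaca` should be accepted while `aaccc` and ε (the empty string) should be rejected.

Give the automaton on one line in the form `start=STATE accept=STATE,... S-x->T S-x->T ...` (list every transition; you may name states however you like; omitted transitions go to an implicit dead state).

start=S0 accept=S2 S0-a->S1 S0-b->S3 S0-c->S3 S1-a->S3 S1-b->S3 S1-c->S2 S2-a->S2 S2-b->S2 S2-c->S2 S3-a->S3 S3-b->S3 S3-c->S3

Check the first 2 symbols one by one: S0 through S1 record how many have matched `ac` so far; any wrong symbol goes to the dead state S3. After all 2 match we enter the accepting sink S2.
With 4 states:
        a   b   c  
>  S0   S1  S3  S3 
   S1   S3  S3  S2 
 * S2   S2  S2  S2 
   S3   S3  S3  S3 
(> = start, * = accepting)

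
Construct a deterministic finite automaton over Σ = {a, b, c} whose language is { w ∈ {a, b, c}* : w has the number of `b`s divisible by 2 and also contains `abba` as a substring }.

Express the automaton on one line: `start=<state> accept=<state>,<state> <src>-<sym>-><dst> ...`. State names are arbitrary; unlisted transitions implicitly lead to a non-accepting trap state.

start=q0 accept=q7 q0-a->q1 q0-b->q2 q0-c->q0 q1-a->q1 q1-b->q3 q1-c->q0 q2-a->q4 q2-b->q0 q2-c->q2 q3-a->q4 q3-b->q5 q3-c->q2 q4-a->q4 q4-b->q6 q4-c->q2 q5-a->q7 q5-b->q2 q5-c->q0 q6-a->q1 q6-b->q8 q6-c->q0 q7-a->q7 q7-b->q9 q7-c->q7 q8-a->q9 q8-b->q0 q8-c->q2 q9-a->q9 q9-b->q7 q9-c->q9

Build one automaton per condition and run them in lockstep. One (2 states) tracks the count of `b`s modulo 2; the other (5 states) tracks whether and how much of `abba` has been seen. Each combined state is a pair, one component from each; accept when both components accept.
A 10-state machine:
        a   b   c  
>  q0   q1  q2  q0 
   q1   q1  q3  q0 
   q2   q4  q0  q2 
   q3   q4  q5  q2 
   q4   q4  q6  q2 
   q5   q7  q2  q0 
   q6   q1  q8  q0 
 * q7   q7  q9  q7 
   q8   q9  q0  q2 
   q9   q9  q7  q9 
(> = start, * = accepting)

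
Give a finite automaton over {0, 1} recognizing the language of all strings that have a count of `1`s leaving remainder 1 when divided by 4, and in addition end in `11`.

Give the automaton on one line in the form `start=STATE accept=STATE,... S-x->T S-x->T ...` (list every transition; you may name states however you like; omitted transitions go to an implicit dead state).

start=s0 accept=s5 s0-0->s0 s0-1->s1 s1-0->s1 s1-1->s2 s2-0->s2 s2-1->s3 s3-0->s3 s3-1->s4 s4-0->s0 s4-1->s5 s5-0->s1 s5-1->s2

Build one automaton per condition and run them in lockstep. The first has 4 states tracking the count of `1`s modulo 4; the second has 3 states tracking how much of the suffix `11` has currently been matched. A product state is a pair (one from each), accepting exactly when both do. After merging equivalent states the machine shrinks.
A 6-state machine:
        0   1  
>  s0   s0  s1 
   s1   s1  s2 
   s2   s2  s3 
   s3   s3  s4 
   s4   s0  s5 
 * s5   s1  s2 
(> = start, * = accepting)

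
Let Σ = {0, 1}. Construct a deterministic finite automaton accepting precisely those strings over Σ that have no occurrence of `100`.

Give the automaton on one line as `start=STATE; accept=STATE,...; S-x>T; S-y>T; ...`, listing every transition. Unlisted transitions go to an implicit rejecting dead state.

start=S0; accept=S0,S1,S2; S0-0>S0; S0-1>S1; S1-0>S2; S1-1>S1; S2-0>S3; S2-1>S1; S3-0>S3; S3-1>S3

This is the complement of 'contains `100`'. Use the same substring-matching states — S0 through S3 holding how much of `100` has just been matched — but flip the accepting set: everything except the trap S3 accepts.
With 4 states:
        0   1  
>* S0   S0  S1 
 * S1   S2  S1 
 * S2   S3  S1 
   S3   S3  S3 
(> = start, * = accepting)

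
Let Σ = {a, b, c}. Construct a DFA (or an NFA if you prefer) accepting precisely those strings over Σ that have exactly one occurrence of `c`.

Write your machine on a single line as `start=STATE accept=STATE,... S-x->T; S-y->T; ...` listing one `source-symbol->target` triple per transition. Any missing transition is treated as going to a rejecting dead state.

start=q0; accept=q1; q0-a->q0; q0-b->q0; q0-c->q1; q1-a->q1; q1-b->q1; q1-c->q2; q2-a->q2; q2-b->q2; q2-c->q2

Only the number of `c`s matters, and only up to 2. Make a chain q0 → q1 → q2 advanced by each `c` (with q2 absorbing); every other symbol self-loops. The accepting set is {q1}.
A 3-state machine:
        a   b   c  
>  q0   q0  q0  q1 
 * q1   q1  q1  q2 
   q2   q2  q2  q2 
(> = start, * = accepting)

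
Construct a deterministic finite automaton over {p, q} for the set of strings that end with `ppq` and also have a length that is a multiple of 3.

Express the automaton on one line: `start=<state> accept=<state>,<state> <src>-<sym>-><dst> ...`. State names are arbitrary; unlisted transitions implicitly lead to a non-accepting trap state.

Handle the two conditions separately and then intersect. The first has 4 states tracking how much of the suffix `ppq` has currently been matched; the second has 3 states tracking the input length modulo 3. A product state is a pair (one from each), accepting exactly when both do. Equivalent product states are then merged.
6 states suffice.
       p  q 
>  A   B  C 
   B   D  E 
   C   E  E 
   D   A  F 
   E   A  A 
 * F   B  C 
(> = start, * = accepting)

start=A accept=F A-p->B A-q->C B-p->D B-q->E C-p->E C-q->E D-p->A D-q->F E-p->A E-q->A F-p->B F-q->C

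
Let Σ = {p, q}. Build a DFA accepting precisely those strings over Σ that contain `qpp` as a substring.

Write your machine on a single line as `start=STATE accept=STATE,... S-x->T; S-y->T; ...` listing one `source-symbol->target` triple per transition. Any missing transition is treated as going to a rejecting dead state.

start=A; accept=D; A-p->A; A-q->B; B-p->C; B-q->B; C-p->D; C-q->B; D-p->D; D-q->D

States A..C record the length of the longest prefix of `qpp` that matches the current input suffix. Reaching D means `qpp` has been seen, and we stay there forever. Accept from D.
A 4-state machine:
       p  q 
>  A   A  B 
   B   C  B 
   C   D  B 
 * D   D  D 
(> = start, * = accepting)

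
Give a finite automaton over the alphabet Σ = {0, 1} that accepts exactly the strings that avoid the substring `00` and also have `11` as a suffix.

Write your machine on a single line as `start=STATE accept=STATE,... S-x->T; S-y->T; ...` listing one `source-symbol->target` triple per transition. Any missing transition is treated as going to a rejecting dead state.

Handle the two conditions separately and then intersect. The first has 3 states tracking partial matches of the forbidden pattern `00`; the second has 3 states tracking how much of the suffix `11` has currently been matched. A product state is a pair (one from each), accepting exactly when both do. Equivalent product states are then merged.
5 states suffice.
       0  1 
>  A   B  C 
   B   D  C 
   C   B  E 
   D   D  D 
 * E   B  E 
(> = start, * = accepting)

start=A; accept=E; A-0->B; A-1->C; B-0->D; B-1->C; C-0->B; C-1->E; D-0->D; D-1->D; E-0->B; E-1->E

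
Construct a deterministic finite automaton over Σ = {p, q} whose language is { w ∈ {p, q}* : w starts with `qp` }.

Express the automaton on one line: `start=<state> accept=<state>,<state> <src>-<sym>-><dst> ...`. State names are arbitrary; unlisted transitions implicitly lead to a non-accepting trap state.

Check the first 2 symbols one by one: s0 through s1 record how many have matched `qp` so far; any wrong symbol goes to the dead state s3. After all 2 match we enter the accepting sink s2.
A 4-state machine:
        p   q  
>  s0   s3  s1 
   s1   s2  s3 
 * s2   s2  s2 
   s3   s3  s3 
(> = start, * = accepting)

start=s0 accept=s2 s0-p->s3 s0-q->s1 s1-p->s2 s1-q->s3 s2-p->s2 s2-q->s2 s3-p->s3 s3-q->s3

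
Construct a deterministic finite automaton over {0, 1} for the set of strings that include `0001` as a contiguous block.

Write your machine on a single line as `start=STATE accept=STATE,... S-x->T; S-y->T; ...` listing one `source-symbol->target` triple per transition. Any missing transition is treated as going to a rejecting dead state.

Track how much of `0001` has been matched so far: state q0 is no progress, q4 is the absorbing accept state reached once `0001` has occurred. Intermediate states record partial matches; on a mismatch, fall back to the longest reusable overlap.
        0   1  
>  q0   q1  q0 
   q1   q2  q0 
   q2   q3  q0 
   q3   q3  q4 
 * q4   q4  q4 
(> = start, * = accepting)

start=q0; accept=q4; q0-0->q1; q0-1->q0; q1-0->q2; q1-1->q0; q2-0->q3; q2-1->q0; q3-0->q3; q3-1->q4; q4-0->q4; q4-1->q4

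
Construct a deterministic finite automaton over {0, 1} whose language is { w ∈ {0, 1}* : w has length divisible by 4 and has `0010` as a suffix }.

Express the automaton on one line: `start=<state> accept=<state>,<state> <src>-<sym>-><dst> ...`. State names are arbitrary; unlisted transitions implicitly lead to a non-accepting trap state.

start=q0 accept=q7 q0-0->q1 q0-1->q2 q1-0->q3 q1-1->q4 q2-0->q4 q2-1->q4 q3-0->q5 q3-1->q6 q4-0->q5 q4-1->q5 q5-0->q0 q5-1->q0 q6-0->q7 q6-1->q0 q7-0->q1 q7-1->q2

Build one automaton per condition and run them in lockstep. The first has 4 states tracking the input length modulo 4; the second has 5 states tracking how much of the suffix `0010` has currently been matched. A product state is a pair (one from each), accepting exactly when both do. After merging equivalent states the machine shrinks.
An 8-state machine:
        0   1  
>  q0   q1  q2 
   q1   q3  q4 
   q2   q4  q4 
   q3   q5  q6 
   q4   q5  q5 
   q5   q0  q0 
   q6   q7  q0 
 * q7   q1  q2 
(> = start, * = accepting)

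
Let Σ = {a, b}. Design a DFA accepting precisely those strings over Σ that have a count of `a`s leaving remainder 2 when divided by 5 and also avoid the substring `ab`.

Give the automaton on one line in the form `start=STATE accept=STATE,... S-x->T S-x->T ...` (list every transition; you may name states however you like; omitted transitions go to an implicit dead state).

Run two small machines in parallel and take their product. One (5 states) tracks the count of `a`s modulo 5; the other (3 states) tracks partial matches of the forbidden pattern `ab`. Each combined state is a pair, one component from each; accept when both components accept. Minimizing collapses redundant product states.
        a   b  
>  q0   q1  q0 
   q1   q2  q3 
 * q2   q4  q3 
   q3   q3  q3 
   q4   q5  q3 
   q5   q6  q3 
   q6   q1  q3 
(> = start, * = accepting)

start=q0 accept=q2 q0-a->q1 q0-b->q0 q1-a->q2 q1-b->q3 q2-a->q4 q2-b->q3 q3-a->q3 q3-b->q3 q4-a->q5 q4-b->q3 q5-a->q6 q5-b->q3 q6-a->q1 q6-b->q3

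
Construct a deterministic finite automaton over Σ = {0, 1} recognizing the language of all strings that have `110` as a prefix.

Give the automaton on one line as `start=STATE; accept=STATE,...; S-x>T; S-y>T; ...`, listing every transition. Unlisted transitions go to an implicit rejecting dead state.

start=q0; accept=q3; q0-0>q4; q0-1>q1; q1-0>q4; q1-1>q2; q2-0>q3; q2-1>q4; q3-0>q3; q3-1>q3; q4-0>q4; q4-1>q4

Check the first 3 symbols one by one: q0 through q2 record how many have matched `110` so far; any wrong symbol goes to the dead state q4. After all 3 match we enter the accepting sink q3.
5 states suffice.
        0   1  
>  q0   q4  q1 
   q1   q4  q2 
   q2   q3  q4 
 * q3   q3  q3 
   q4   q4  q4 
(> = start, * = accepting)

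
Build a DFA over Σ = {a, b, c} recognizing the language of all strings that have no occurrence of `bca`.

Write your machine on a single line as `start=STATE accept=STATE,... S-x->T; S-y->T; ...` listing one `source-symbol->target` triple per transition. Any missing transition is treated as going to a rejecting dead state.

This is the complement of 'contains `bca`'. Use the same substring-matching states — q0 through q3 holding how much of `bca` has just been matched — but flip the accepting set: everything except the trap q3 accepts.
4 states suffice.
        a   b   c  
>* q0   q0  q1  q0 
 * q1   q0  q1  q2 
 * q2   q3  q1  q0 
   q3   q3  q3  q3 
(> = start, * = accepting)

start=q0; accept=q0,q1,q2; q0-a->q0; q0-b->q1; q0-c->q0; q1-a->q0; q1-b->q1; q1-c->q2; q2-a->q3; q2-b->q1; q2-c->q0; q3-a->q3; q3-b->q3; q3-c->q3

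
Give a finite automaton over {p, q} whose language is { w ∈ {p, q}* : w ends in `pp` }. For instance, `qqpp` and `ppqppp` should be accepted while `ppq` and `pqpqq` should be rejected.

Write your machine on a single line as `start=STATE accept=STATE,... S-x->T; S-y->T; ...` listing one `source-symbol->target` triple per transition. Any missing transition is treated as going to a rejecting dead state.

Let each state record the length of the longest suffix of the input read so far that is also a prefix of `pp`. s1 means the last symbol is `p`; s2 means the last 2 symbols are `pp`. Accept only at s2, where the string currently ends in `pp`.
A 3-state machine:
        p   q  
>  s0   s1  s0 
   s1   s2  s0 
 * s2   s2  s0 
(> = start, * = accepting)

start=s0; accept=s2; s0-p->s1; s0-q->s0; s1-p->s2; s1-q->s0; s2-p->s2; s2-q->s0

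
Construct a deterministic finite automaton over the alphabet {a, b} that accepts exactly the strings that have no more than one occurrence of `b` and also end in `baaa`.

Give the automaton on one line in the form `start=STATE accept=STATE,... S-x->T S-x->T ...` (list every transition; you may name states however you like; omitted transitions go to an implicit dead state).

Handle the two conditions separately and then intersect. The first has 3 states tracking the count of `b`s, saturating at 2; the second has 5 states tracking how much of the suffix `baaa` has currently been matched. A product state is a pair (one from each), accepting exactly when both do.
          a    b  
>  q0     q0   q1 
   q1     q2   q3 
   q2     q4   q3 
   q3     q5   q3 
   q4     q6   q3 
   q5     q7   q3 
 * q6     q8   q3 
   q7     q9   q3 
   q8     q8   q3 
   q9    q10   q3 
   q10   q10   q3 
(> = start, * = accepting)

start=q0 accept=q6 q0-a->q0 q0-b->q1 q1-a->q2 q1-b->q3 q2-a->q4 q2-b->q3 q3-a->q5 q3-b->q3 q4-a->q6 q4-b->q3 q5-a->q7 q5-b->q3 q6-a->q8 q6-b->q3 q7-a->q9 q7-b->q3 q8-a->q8 q8-b->q3 q9-a->q10 q9-b->q3 q10-a->q10 q10-b->q3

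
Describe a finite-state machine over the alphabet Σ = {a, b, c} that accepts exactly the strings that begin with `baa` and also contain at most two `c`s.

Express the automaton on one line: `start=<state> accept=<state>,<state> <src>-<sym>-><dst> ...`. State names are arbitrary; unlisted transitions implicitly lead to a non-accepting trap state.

Handle the two conditions separately and then intersect. One (5 states) tracks whether the input so far still matches the prefix `baa`; the other (4 states) tracks the count of `c`s, saturating at 3. Each combined state is a pair, one component from each; accept when both components accept. Minimizing collapses redundant product states.
7 states suffice.
        a   b   c  
>  q0   q1  q2  q1 
   q1   q1  q1  q1 
   q2   q3  q1  q1 
   q3   q4  q1  q1 
 * q4   q4  q4  q5 
 * q5   q5  q5  q6 
 * q6   q6  q6  q1 
(> = start, * = accepting)

start=q0 accept=q4,q5,q6 q0-a->q1 q0-b->q2 q0-c->q1 q1-a->q1 q1-b->q1 q1-c->q1 q2-a->q3 q2-b->q1 q2-c->q1 q3-a->q4 q3-b->q1 q3-c->q1 q4-a->q4 q4-b->q4 q4-c->q5 q5-a->q5 q5-b->q5 q5-c->q6 q6-a->q6 q6-b->q6 q6-c->q1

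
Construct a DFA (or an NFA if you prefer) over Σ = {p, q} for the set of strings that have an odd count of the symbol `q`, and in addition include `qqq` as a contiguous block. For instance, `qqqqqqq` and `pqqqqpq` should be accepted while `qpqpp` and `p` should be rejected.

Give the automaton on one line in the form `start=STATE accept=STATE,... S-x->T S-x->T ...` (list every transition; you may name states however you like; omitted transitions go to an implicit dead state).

start=A accept=F A-p->A A-q->B B-p->C B-q->D C-p->C C-q->E D-p->A D-q->F E-p->A E-q->G F-p->F F-q->H G-p->C G-q->H H-p->H H-q->F

Build one automaton per condition and run them in lockstep. One (2 states) tracks the count of `q`s modulo 2; the other (4 states) tracks whether and how much of `qqq` has been seen. Each combined state is a pair, one component from each; accept when both components accept.
8 states suffice.
       p  q 
>  A   A  B 
   B   C  D 
   C   C  E 
   D   A  F 
   E   A  G 
 * F   F  H 
   G   C  H 
   H   H  F 
(> = start, * = accepting)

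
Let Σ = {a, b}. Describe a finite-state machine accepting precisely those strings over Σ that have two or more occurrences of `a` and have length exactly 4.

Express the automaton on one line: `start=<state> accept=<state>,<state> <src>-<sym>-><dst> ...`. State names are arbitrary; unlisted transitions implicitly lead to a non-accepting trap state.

Build one automaton per condition and run them in lockstep. The first has 4 states tracking the count of `a`s, saturating at 3; the second has 6 states tracking the input length, saturating at 5. A product state is a pair (one from each), accepting exactly when both do. Equivalent product states are then merged.
        a   b  
>  S0   S1  S2 
   S1   S3  S4 
   S2   S4  S5 
   S3   S6  S6 
   S4   S6  S7 
   S5   S7  S8 
   S6   S9  S9 
   S7   S9  S8 
   S8   S8  S8 
 * S9   S8  S8 
(> = start, * = accepting)

start=S0 accept=S9 S0-a->S1 S0-b->S2 S1-a->S3 S1-b->S4 S2-a->S4 S2-b->S5 S3-a->S6 S3-b->S6 S4-a->S6 S4-b->S7 S5-a->S7 S5-b->S8 S6-a->S9 S6-b->S9 S7-a->S9 S7-b->S8 S8-a->S8 S8-b->S8 S9-a->S8 S9-b->S8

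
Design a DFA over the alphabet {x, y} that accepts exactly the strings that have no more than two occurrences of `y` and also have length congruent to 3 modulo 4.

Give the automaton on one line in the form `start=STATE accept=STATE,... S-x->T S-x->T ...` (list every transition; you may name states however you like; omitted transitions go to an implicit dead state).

start=A accept=G,H,I A-x->B A-y->C B-x->D B-y->E C-x->E C-y->F D-x->G D-y->H E-x->H E-y->I F-x->I F-y->J G-x->A G-y->K H-x->K H-y->L I-x->L I-y->M J-x->M J-y->M K-x->C K-y->N L-x->N L-y->O M-x->O M-y->O N-x->F N-y->P O-x->P O-y->P P-x->J P-y->J

Run two small machines in parallel and take their product. The first has 4 states tracking the count of `y`s, saturating at 3; the second has 4 states tracking the input length modulo 4. A product state is a pair (one from each), accepting exactly when both do.
A 16-state machine:
       x  y 
>  A   B  C 
   B   D  E 
   C   E  F 
   D   G  H 
   E   H  I 
   F   I  J 
 * G   A  K 
 * H   K  L 
 * I   L  M 
   J   M  M 
   K   C  N 
   L   N  O 
   M   O  O 
   N   F  P 
   O   P  P 
   P   J  J 
(> = start, * = accepting)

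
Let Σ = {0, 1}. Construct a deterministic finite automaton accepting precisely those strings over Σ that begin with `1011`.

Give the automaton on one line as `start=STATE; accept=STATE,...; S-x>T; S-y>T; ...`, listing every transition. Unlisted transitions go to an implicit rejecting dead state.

start=q0; accept=q4; q0-0>q5; q0-1>q1; q1-0>q2; q1-1>q5; q2-0>q5; q2-1>q3; q3-0>q5; q3-1>q4; q4-0>q4; q4-1>q4; q5-0>q5; q5-1>q5

Walk along `1011` while the input agrees: from q0 take `1` to q1, and so on. Any deviation drops to the rejecting sink q5. Once q4 is reached the prefix is confirmed and every continuation is accepted.
With 6 states:
        0   1  
>  q0   q5  q1 
   q1   q2  q5 
   q2   q5  q3 
   q3   q5  q4 
 * q4   q4  q4 
   q5   q5  q5 
(> = start, * = accepting)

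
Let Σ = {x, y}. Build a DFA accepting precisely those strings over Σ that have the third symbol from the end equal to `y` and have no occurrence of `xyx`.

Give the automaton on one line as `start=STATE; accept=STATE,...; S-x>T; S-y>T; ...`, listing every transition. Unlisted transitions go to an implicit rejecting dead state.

start=s0; accept=s7,s8,s9,s10; s0-x>s1; s0-y>s2; s1-x>s1; s1-y>s3; s2-x>s4; s2-y>s5; s3-x>s6; s3-y>s5; s4-x>s7; s4-y>s8; s5-x>s9; s5-y>s10; s6-x>s6; s6-y>s6; s7-x>s1; s7-y>s3; s8-x>s6; s8-y>s5; s9-x>s7; s9-y>s8; s10-x>s9; s10-y>s10

Handle the two conditions separately and then intersect. One (15 states) tracks the last 3 symbols read; the other (4 states) tracks partial matches of the forbidden pattern `xyx`. Each combined state is a pair, one component from each; accept when both components accept. After merging equivalent states the machine shrinks.
With 11 states:
          x    y  
>  s0     s1   s2 
   s1     s1   s3 
   s2     s4   s5 
   s3     s6   s5 
   s4     s7   s8 
   s5     s9  s10 
   s6     s6   s6 
 * s7     s1   s3 
 * s8     s6   s5 
 * s9     s7   s8 
 * s10    s9  s10 
(> = start, * = accepting)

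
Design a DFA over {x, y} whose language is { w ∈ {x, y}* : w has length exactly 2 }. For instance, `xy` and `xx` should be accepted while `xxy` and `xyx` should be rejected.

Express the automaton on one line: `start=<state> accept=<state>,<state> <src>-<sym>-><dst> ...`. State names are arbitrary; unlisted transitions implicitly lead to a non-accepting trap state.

Count input length up to 3: every symbol moves from q0 toward q3, which means 'more than 2' and absorbs. Accept from {q2}.
        x   y  
>  q0   q1  q1 
   q1   q2  q2 
 * q2   q3  q3 
   q3   q3  q3 
(> = start, * = accepting)

start=q0 accept=q2 q0-x->q1 q0-y->q1 q1-x->q2 q1-y->q2 q2-x->q3 q2-y->q3 q3-x->q3 q3-y->q3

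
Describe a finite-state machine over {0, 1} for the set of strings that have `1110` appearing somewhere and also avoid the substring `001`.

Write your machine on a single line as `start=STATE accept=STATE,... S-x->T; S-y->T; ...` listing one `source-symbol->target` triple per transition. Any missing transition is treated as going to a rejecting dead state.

start=s0; accept=s6,s7,s8; s0-0->s1; s0-1->s2; s1-0->s3; s1-1->s2; s2-0->s1; s2-1->s4; s3-0->s3; s3-1->s3; s4-0->s1; s4-1->s5; s5-0->s6; s5-1->s5; s6-0->s7; s6-1->s8; s7-0->s7; s7-1->s3; s8-0->s6; s8-1->s8

Handle the two conditions separately and then intersect. The first has 5 states tracking whether and how much of `1110` has been seen; the second has 4 states tracking partial matches of the forbidden pattern `001`. A product state is a pair (one from each), accepting exactly when both do. After merging equivalent states the machine shrinks.
A 9-state machine:
        0   1  
>  s0   s1  s2 
   s1   s3  s2 
   s2   s1  s4 
   s3   s3  s3 
   s4   s1  s5 
   s5   s6  s5 
 * s6   s7  s8 
 * s7   s7  s3 
 * s8   s6  s8 
(> = start, * = accepting)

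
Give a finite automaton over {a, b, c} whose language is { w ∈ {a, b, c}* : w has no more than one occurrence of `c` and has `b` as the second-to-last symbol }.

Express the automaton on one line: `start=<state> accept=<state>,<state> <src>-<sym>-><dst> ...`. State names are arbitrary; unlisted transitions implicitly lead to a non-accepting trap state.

Handle the two conditions separately and then intersect. One (3 states) tracks the count of `c`s, saturating at 2; the other (13 states) tracks the last 2 symbols read. Each combined state is a pair, one component from each; accept when both components accept. Minimizing collapses redundant product states.
A 9-state machine:
        a   b   c  
>  s0   s0  s1  s2 
   s1   s3  s4  s5 
   s2   s2  s6  s7 
 * s3   s0  s1  s2 
 * s4   s3  s4  s5 
 * s5   s2  s6  s7 
   s6   s5  s8  s7 
   s7   s7  s7  s7 
 * s8   s5  s8  s7 
(> = start, * = accepting)

start=s0 accept=s3,s4,s5,s8 s0-a->s0 s0-b->s1 s0-c->s2 s1-a->s3 s1-b->s4 s1-c->s5 s2-a->s2 s2-b->s6 s2-c->s7 s3-a->s0 s3-b->s1 s3-c->s2 s4-a->s3 s4-b->s4 s4-c->s5 s5-a->s2 s5-b->s6 s5-c->s7 s6-a->s5 s6-b->s8 s6-c->s7 s7-a->s7 s7-b->s7 s7-c->s7 s8-a->s5 s8-b->s8 s8-c->s7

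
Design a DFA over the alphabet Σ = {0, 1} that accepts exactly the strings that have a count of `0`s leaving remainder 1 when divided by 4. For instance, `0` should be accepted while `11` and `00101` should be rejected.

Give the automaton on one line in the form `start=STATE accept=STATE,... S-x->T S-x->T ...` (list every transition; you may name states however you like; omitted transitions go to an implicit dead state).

Keep the running count of `0`s modulo 4: each `0` advances along the cycle q0 → q1 → q2 → q3 → q0 while other symbols loop. Accept at q1.
With 4 states:
        0   1  
>  q0   q1  q0 
 * q1   q2  q1 
   q2   q3  q2 
   q3   q0  q3 
(> = start, * = accepting)

start=q0 accept=q1 q0-0->q1 q0-1->q0 q1-0->q2 q1-1->q1 q2-0->q3 q2-1->q2 q3-0->q0 q3-1->q3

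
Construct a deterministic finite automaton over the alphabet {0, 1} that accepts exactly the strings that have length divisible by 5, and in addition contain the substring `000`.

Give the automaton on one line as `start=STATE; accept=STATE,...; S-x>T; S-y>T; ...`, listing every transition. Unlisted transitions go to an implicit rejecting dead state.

Run two small machines in parallel and take their product. One (5 states) tracks the input length modulo 5; the other (4 states) tracks whether and how much of `000` has been seen. Each combined state is a pair, one component from each; accept when both components accept.
With 20 states:
          0    1  
>  q0     q1   q2 
   q1     q3   q4 
   q2     q5   q4 
   q3     q6   q7 
   q4     q8   q7 
   q5     q9   q7 
   q6    q10  q10 
   q7    q11  q12 
   q8    q13  q12 
   q9    q10  q12 
   q10   q14  q14 
   q11   q15   q0 
   q12   q16   q0 
   q13   q14   q0 
 * q14   q17  q17 
   q15   q17   q2 
   q16   q18   q2 
   q17   q19  q19 
   q18   q19   q4 
   q19    q6   q6 
(> = start, * = accepting)

start=q0; accept=q14; q0-0>q1; q0-1>q2; q1-0>q3; q1-1>q4; q2-0>q5; q2-1>q4; q3-0>q6; q3-1>q7; q4-0>q8; q4-1>q7; q5-0>q9; q5-1>q7; q6-0>q10; q6-1>q10; q7-0>q11; q7-1>q12; q8-0>q13; q8-1>q12; q9-0>q10; q9-1>q12; q10-0>q14; q10-1>q14; q11-0>q15; q11-1>q0; q12-0>q16; q12-1>q0; q13-0>q14; q13-1>q0; q14-0>q17; q14-1>q17; q15-0>q17; q15-1>q2; q16-0>q18; q16-1>q2; q17-0>q19; q17-1>q19; q18-0>q19; q18-1>q4; q19-0>q6; q19-1>q6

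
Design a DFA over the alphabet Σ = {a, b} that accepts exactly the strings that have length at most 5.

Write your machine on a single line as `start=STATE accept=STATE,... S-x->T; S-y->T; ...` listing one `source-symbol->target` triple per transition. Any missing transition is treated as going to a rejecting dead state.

Count input length up to 6: every symbol moves from s0 toward s6, which means 'more than 5' and absorbs. Accept from {s0, s1, s2, s3, s4, s5}.
With 7 states:
        a   b  
>* s0   s1  s1 
 * s1   s2  s2 
 * s2   s3  s3 
 * s3   s4  s4 
 * s4   s5  s5 
 * s5   s6  s6 
   s6   s6  s6 
(> = start, * = accepting)

start=s0; accept=s0,s1,s2,s3,s4,s5; s0-a->s1; s0-b->s1; s1-a->s2; s1-b->s2; s2-a->s3; s2-b->s3; s3-a->s4; s3-b->s4; s4-a->s5; s4-b->s5; s5-a->s6; s5-b->s6; s6-a->s6; s6-b->s6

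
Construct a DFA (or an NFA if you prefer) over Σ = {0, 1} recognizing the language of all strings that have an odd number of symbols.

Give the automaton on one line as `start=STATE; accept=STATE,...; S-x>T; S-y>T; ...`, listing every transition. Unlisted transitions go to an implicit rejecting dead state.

Count input length modulo 2: every symbol advances one step around the cycle q0 → q1 → q0. Accept at q1.
2 states suffice.
        0   1  
>  q0   q1  q1 
 * q1   q0  q0 
(> = start, * = accepting)

start=q0; accept=q1; q0-0>q1; q0-1>q1; q1-0>q0; q1-1>q0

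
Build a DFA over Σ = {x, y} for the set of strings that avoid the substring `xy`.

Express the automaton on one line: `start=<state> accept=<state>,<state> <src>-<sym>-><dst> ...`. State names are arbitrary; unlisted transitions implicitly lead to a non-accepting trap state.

Track partial matches of the forbidden pattern `xy`. State q2 is a dead state reached once `xy` has occurred; every other state accepts. q0 means no part of `xy` is currently matched.
        x   y  
>* q0   q1  q0 
 * q1   q1  q2 
   q2   q2  q2 
(> = start, * = accepting)

start=q0 accept=q0,q1 q0-x->q1 q0-y->q0 q1-x->q1 q1-y->q2 q2-x->q2 q2-y->q2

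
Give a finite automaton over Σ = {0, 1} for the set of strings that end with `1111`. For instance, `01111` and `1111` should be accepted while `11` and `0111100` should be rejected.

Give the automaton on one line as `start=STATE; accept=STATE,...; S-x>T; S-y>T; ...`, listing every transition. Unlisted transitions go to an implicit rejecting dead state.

start=q0; accept=q4; q0-0>q0; q0-1>q1; q1-0>q0; q1-1>q2; q2-0>q0; q2-1>q3; q3-0>q0; q3-1>q4; q4-0>q0; q4-1>q4

Remember how much of `1111` the current input suffix matches. State q0 means no match yet; q1 means the last symbol is `1`; q2 means the last 2 symbols are `11`; q3 means the last 3 symbols are `111`; q4 means the last 4 symbols are `1111`. Only q4 accepts. On a mismatch, fall back to the longest proper suffix that is still a prefix of `1111`.
5 states suffice.
        0   1  
>  q0   q0  q1 
   q1   q0  q2 
   q2   q0  q3 
   q3   q0  q4 
 * q4   q0  q4 
(> = start, * = accepting)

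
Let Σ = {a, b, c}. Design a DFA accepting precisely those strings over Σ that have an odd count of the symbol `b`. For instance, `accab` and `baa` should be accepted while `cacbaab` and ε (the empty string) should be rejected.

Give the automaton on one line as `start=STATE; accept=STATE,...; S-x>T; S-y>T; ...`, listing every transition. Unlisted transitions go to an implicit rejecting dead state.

start=q0; accept=q1; q0-a>q0; q0-b>q1; q0-c>q0; q1-a>q1; q1-b>q0; q1-c>q1

Keep the running count of `b`s modulo 2: each `b` advances along the cycle q0 → q1 → q0 while other symbols loop. Accept at q1.
        a   b   c  
>  q0   q0  q1  q0 
 * q1   q1  q0  q1 
(> = start, * = accepting)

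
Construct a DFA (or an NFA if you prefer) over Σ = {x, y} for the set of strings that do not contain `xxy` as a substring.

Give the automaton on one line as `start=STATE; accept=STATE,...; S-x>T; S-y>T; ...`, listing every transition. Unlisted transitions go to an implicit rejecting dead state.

This is the complement of 'contains `xxy`'. Use the same substring-matching states — A through D holding how much of `xxy` has just been matched — but flip the accepting set: everything except the trap D accepts.
With 4 states:
       x  y 
>* A   B  A 
 * B   C  A 
 * C   C  D 
   D   D  D 
(> = start, * = accepting)

start=A; accept=A,B,C; A-x>B; A-y>A; B-x>C; B-y>A; C-x>C; C-y>D; D-x>D; D-y>D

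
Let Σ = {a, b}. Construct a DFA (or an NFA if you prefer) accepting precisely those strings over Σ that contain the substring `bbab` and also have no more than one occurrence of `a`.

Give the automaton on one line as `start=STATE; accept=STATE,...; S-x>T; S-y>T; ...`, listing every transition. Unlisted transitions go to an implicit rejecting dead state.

Build one automaton per condition and run them in lockstep. One (5 states) tracks whether and how much of `bbab` has been seen; the other (3 states) tracks the count of `a`s, saturating at 2. Each combined state is a pair, one component from each; accept when both components accept. After merging equivalent states the machine shrinks.
A 6-state machine:
        a   b  
>  q0   q1  q2 
   q1   q1  q1 
   q2   q1  q3 
   q3   q4  q3 
   q4   q1  q5 
 * q5   q1  q5 
(> = start, * = accepting)

start=q0; accept=q5; q0-a>q1; q0-b>q2; q1-a>q1; q1-b>q1; q2-a>q1; q2-b>q3; q3-a>q4; q3-b>q3; q4-a>q1; q4-b>q5; q5-a>q1; q5-b>q5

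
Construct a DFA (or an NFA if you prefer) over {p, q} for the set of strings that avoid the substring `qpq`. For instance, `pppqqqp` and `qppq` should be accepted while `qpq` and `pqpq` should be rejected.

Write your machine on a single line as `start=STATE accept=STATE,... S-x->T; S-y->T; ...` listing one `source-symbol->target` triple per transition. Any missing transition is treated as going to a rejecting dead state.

This is the complement of 'contains `qpq`'. Use the same substring-matching states — s0 through s3 holding how much of `qpq` has just been matched — but flip the accepting set: everything except the trap s3 accepts.
With 4 states:
        p   q  
>* s0   s0  s1 
 * s1   s2  s1 
 * s2   s0  s3 
   s3   s3  s3 
(> = start, * = accepting)

start=s0; accept=s0,s1,s2; s0-p->s0; s0-q->s1; s1-p->s2; s1-q->s1; s2-p->s0; s2-q->s3; s3-p->s3; s3-q->s3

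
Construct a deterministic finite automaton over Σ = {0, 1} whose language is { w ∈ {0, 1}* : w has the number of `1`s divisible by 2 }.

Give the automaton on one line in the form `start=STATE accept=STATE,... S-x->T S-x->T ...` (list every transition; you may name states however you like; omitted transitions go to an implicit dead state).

start=S0 accept=S0 S0-0->S0 S0-1->S1 S1-0->S1 S1-1->S0

The only thing that matters is how many `1`s have appeared, reduced mod 2. Use one state per residue: S0 for 0, …, S1 for 1. Reading `1` moves to the next residue; anything else stays put. S0 is accepting.
        0   1  
>* S0   S0  S1 
   S1   S1  S0 
(> = start, * = accepting)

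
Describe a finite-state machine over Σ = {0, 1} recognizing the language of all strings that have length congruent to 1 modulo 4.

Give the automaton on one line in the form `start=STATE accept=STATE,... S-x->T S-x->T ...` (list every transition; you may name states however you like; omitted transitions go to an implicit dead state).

Only the length mod 4 matters, so use a 4-cycle: from any state, every input symbol moves to the next state, wrapping q3 back to q0. Mark q1 accepting.
4 states suffice.
        0   1  
>  q0   q1  q1 
 * q1   q2  q2 
   q2   q3  q3 
   q3   q0  q0 
(> = start, * = accepting)

start=q0 accept=q1 q0-0->q1 q0-1->q1 q1-0->q2 q1-1->q2 q2-0->q3 q2-1->q3 q3-0->q0 q3-1->q0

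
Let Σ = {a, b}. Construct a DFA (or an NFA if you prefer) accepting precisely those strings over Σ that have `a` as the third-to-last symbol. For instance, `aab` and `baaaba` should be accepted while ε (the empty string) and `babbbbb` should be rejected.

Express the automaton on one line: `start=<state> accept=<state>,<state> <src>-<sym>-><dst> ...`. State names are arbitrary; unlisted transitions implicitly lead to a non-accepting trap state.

A DFA must remember the last 3 symbols (since which symbol is third-to-last isn't known until the input ends). Use one state per possible window of the last ≤3 symbols; accept from those whose window starts with `a`.
With 15 states:
          a    b  
>  q0     q1   q2 
   q1     q3   q4 
   q2     q5   q6 
   q3     q7   q8 
   q4     q9  q10 
   q5    q11  q12 
   q6    q13  q14 
 * q7     q7   q8 
 * q8     q9  q10 
 * q9    q11  q12 
 * q10   q13  q14 
   q11    q7   q8 
   q12    q9  q10 
   q13   q11  q12 
   q14   q13  q14 
(> = start, * = accepting)

start=q0 accept=q7,q8,q9,q10 q0-a->q1 q0-b->q2 q1-a->q3 q1-b->q4 q2-a->q5 q2-b->q6 q3-a->q7 q3-b->q8 q4-a->q9 q4-b->q10 q5-a->q11 q5-b->q12 q6-a->q13 q6-b->q14 q7-a->q7 q7-b->q8 q8-a->q9 q8-b->q10 q9-a->q11 q9-b->q12 q10-a->q13 q10-b->q14 q11-a->q7 q11-b->q8 q12-a->q9 q12-b->q10 q13-a->q11 q13-b->q12 q14-a->q13 q14-b->q14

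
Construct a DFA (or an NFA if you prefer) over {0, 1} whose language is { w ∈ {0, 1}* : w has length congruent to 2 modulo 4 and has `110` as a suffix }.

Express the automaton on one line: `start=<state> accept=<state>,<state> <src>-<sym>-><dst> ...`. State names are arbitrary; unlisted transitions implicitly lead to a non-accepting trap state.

start=q0 accept=q15 q0-0->q1 q0-1->q2 q1-0->q3 q1-1->q4 q2-0->q3 q2-1->q5 q3-0->q6 q3-1->q7 q4-0->q6 q4-1->q8 q5-0->q9 q5-1->q8 q6-0->q0 q6-1->q10 q7-0->q0 q7-1->q11 q8-0->q12 q8-1->q11 q9-0->q0 q9-1->q10 q10-0->q1 q10-1->q13 q11-0->q14 q11-1->q13 q12-0->q1 q12-1->q2 q13-0->q15 q13-1->q5 q14-0->q3 q14-1->q4 q15-0->q6 q15-1->q7

Run two small machines in parallel and take their product. One (4 states) tracks the input length modulo 4; the other (4 states) tracks how much of the suffix `110` has currently been matched. Each combined state is a pair, one component from each; accept when both components accept.
          0    1  
>  q0     q1   q2 
   q1     q3   q4 
   q2     q3   q5 
   q3     q6   q7 
   q4     q6   q8 
   q5     q9   q8 
   q6     q0  q10 
   q7     q0  q11 
   q8    q12  q11 
   q9     q0  q10 
   q10    q1  q13 
   q11   q14  q13 
   q12    q1   q2 
   q13   q15   q5 
   q14    q3   q4 
 * q15    q6   q7 
(> = start, * = accepting)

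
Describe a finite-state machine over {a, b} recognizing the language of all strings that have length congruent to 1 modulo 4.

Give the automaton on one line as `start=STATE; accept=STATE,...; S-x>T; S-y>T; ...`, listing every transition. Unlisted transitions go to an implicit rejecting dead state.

start=s0; accept=s1; s0-a>s1; s0-b>s1; s1-a>s2; s1-b>s2; s2-a>s3; s2-b>s3; s3-a>s0; s3-b>s0

Only the length mod 4 matters, so use a 4-cycle: from any state, every input symbol moves to the next state, wrapping s3 back to s0. Mark s1 accepting.
        a   b  
>  s0   s1  s1 
 * s1   s2  s2 
   s2   s3  s3 
   s3   s0  s0 
(> = start, * = accepting)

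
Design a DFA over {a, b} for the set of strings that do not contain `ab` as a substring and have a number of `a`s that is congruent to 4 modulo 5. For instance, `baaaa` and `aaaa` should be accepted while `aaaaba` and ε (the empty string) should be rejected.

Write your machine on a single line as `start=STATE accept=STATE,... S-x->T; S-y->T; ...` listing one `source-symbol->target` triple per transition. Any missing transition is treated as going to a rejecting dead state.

Run two small machines in parallel and take their product. The first has 3 states tracking partial matches of the forbidden pattern `ab`; the second has 5 states tracking the count of `a`s modulo 5. A product state is a pair (one from each), accepting exactly when both do.
          a    b  
>  q0     q1   q0 
   q1     q2   q3 
   q2     q4   q5 
   q3     q5   q3 
   q4     q6   q7 
   q5     q7   q5 
 * q6     q8   q9 
   q7     q9   q7 
   q8     q1  q10 
   q9    q10   q9 
   q10    q3  q10 
(> = start, * = accepting)

start=q0; accept=q6; q0-a->q1; q0-b->q0; q1-a->q2; q1-b->q3; q2-a->q4; q2-b->q5; q3-a->q5; q3-b->q3; q4-a->q6; q4-b->q7; q5-a->q7; q5-b->q5; q6-a->q8; q6-b->q9; q7-a->q9; q7-b->q7; q8-a->q1; q8-b->q10; q9-a->q10; q9-b->q9; q10-a->q3; q10-b->q10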